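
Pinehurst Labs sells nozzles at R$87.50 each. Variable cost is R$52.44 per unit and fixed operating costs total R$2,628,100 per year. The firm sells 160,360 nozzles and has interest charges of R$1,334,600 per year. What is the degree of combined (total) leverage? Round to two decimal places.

3.39

Total contribution margin = 160,360 × R$35.06 = R$5,622,221.60.
Operating income = contribution − fixed costs = R$5,622,221.60 − R$2,628,100 = R$2,994,121.60. Interest = R$1,334,600.00.
DOL = R$5,622,221.60 ÷ R$2,994,121.60 = 1.8778; DFL = R$2,994,121.60 ÷ R$1,659,521.60 = 1.8042.
Combined leverage = 1.8778 × 1.8042 = 3.3879.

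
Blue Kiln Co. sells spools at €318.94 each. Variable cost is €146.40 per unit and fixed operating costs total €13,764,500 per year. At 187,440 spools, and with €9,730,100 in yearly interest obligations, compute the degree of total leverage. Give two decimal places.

Total contribution margin = 187,440 × €172.54 = €32,340,897.60.
Subtracting fixed costs: EBIT = €32,340,897.60 − €13,764,500 = €18,576,397.60. Interest = €9,730,100.00, so EBIT − I = €8,846,297.60.
DCL = contribution ÷ (EBIT − I) = €32,340,897.60 ÷ €8,846,297.60 = 3.6559.

3.66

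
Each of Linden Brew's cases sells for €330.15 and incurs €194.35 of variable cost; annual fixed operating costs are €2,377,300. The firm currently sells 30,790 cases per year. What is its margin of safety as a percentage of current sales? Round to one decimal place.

Unit CM = price − variable cost = €330.15 − €194.35 = €135.80. Break-even units = €2,377,300 ÷ €135.80 = 17,505.89; break-even revenue = 17,505.89 × €330.15 = €5,779,569.92.
Actual sales revenue = 30,790 × €330.15 = €10,165,318.50.
Margin of safety = (€10,165,318.50 − €5,779,569.92) ÷ €10,165,318.50 = 43.1%.

43.1%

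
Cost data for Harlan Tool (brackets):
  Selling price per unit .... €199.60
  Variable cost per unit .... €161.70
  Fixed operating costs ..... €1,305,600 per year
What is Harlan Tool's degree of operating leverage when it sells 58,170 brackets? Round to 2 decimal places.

Total contribution margin = 58,170 × €37.90 = €2,204,643.00.
Subtracting fixed costs: EBIT = €2,204,643.00 − €1,305,600 = €899,043.00.
Degree of operating leverage = €2,204,643.00 / €899,043.00 = 2.4522.

2.45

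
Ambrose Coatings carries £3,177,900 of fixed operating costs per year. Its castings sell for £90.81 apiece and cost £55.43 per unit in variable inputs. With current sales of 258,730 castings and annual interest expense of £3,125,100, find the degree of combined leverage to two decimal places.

At 258,730 units, contribution = 258,730 × £35.38 = £9,153,867.40.
EBIT = £9,153,867.40 − £3,177,900 = £5,975,967.40. Interest = £3,125,100.00, so EBIT − I = £2,850,867.40.
Degree of total leverage = total CM / (EBIT − interest) = £9,153,867.40 / £2,850,867.40 = 3.2109.

3.21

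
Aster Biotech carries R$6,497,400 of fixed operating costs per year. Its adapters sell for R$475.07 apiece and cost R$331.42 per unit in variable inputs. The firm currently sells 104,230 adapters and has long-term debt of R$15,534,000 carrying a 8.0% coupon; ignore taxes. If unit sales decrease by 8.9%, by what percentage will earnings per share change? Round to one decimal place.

Contribution at this volume is 104,230 × R$143.65 = R$14,972,639.50.
Subtracting fixed costs: EBIT = R$14,972,639.50 − R$6,497,400 = R$8,475,239.50.
Interest = R$1,242,720.00, so EBIT − I = R$7,232,519.50.
DCL = total CM / (EBIT − I) = R$14,972,639.50 / R$7,232,519.50 = 2.0702.
EPS therefore changes by 2.0702 × (-8.9%) = -18.4%.

-18.4%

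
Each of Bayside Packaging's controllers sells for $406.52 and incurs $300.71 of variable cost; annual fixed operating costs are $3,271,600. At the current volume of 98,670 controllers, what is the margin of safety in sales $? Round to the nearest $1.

Each unit contributes $406.52 − $300.71 = $105.81. Break-even units = $3,271,600 ÷ $105.81 = 30,919.57; break-even revenue = 30,919.57 × $406.52 = $12,569,424.74.
Current sales = 98,670 × $406.52 = $40,111,328.40.
Margin of safety = $40,111,328.40 − $12,569,424.74 = $27,541,904.

$27,541,904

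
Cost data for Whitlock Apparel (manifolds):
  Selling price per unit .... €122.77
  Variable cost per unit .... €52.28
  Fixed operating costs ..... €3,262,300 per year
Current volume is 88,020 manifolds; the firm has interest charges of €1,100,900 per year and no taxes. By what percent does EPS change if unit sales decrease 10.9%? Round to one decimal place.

At 88,020 units, contribution = 88,020 × €70.49 = €6,204,529.80.
Subtracting fixed costs: EBIT = €6,204,529.80 − €3,262,300 = €2,942,229.80.
Interest = €1,100,900.00, so EBIT − I = €1,841,329.80.
DCL = total CM / (EBIT − I) = €6,204,529.80 / €1,841,329.80 = 3.3696.
EPS therefore changes by 3.3696 × (-10.9%) = -36.7%.

-36.7%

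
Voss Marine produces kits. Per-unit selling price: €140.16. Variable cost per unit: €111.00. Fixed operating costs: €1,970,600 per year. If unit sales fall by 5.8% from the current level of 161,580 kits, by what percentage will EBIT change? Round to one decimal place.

-10.0%

Total contribution margin = 161,580 × €29.16 = €4,711,672.80.
Subtracting fixed costs: EBIT = €4,711,672.80 − €1,970,600 = €2,741,072.80.
Degree of operating leverage = €4,711,672.80 / €2,741,072.80 = 1.7189.
%ΔEBIT = DOL × %ΔSales = 1.7189 × -5.8% = -10.0%.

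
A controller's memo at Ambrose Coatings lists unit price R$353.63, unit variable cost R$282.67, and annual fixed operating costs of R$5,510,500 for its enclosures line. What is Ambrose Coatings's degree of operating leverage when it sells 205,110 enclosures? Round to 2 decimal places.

1.61

At 205,110 units, contribution = 205,110 × R$70.96 = R$14,554,605.60.
Operating income = contribution − fixed costs = R$14,554,605.60 − R$5,510,500 = R$9,044,105.60.
Degree of operating leverage = R$14,554,605.60 / R$9,044,105.60 = 1.6093.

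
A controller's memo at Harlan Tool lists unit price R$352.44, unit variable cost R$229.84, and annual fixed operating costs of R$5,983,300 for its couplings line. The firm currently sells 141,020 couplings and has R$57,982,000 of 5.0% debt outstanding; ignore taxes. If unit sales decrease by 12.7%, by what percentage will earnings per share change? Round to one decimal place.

-26.1%

Contribution at this volume is 141,020 × R$122.60 = R$17,289,052.00.
EBIT = R$17,289,052.00 − R$5,983,300 = R$11,305,752.00.
After interest of R$2,899,100.00, pre-tax earnings = R$8,406,652.00.
DCL = total CM / (EBIT − I) = R$17,289,052.00 / R$8,406,652.00 = 2.0566.
EPS therefore changes by 2.0566 × (-12.7%) = -26.1%.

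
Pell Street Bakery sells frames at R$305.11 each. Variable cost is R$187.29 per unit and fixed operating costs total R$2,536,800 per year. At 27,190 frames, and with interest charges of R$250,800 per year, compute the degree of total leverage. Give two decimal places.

7.70

Total contribution margin = 27,190 × R$117.82 = R$3,203,525.80.
EBIT = R$3,203,525.80 − R$2,536,800 = R$666,725.80. Interest = R$250,800.00, so EBIT − I = R$415,925.80.
Degree of total leverage = total CM / (EBIT − interest) = R$3,203,525.80 / R$415,925.80 = 7.7022.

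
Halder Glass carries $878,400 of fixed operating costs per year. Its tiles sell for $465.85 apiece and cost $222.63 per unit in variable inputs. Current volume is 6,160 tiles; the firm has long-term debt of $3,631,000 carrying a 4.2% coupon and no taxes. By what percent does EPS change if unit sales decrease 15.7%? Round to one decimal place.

-50.3%

Contribution at this volume is 6,160 × $243.22 = $1,498,235.20.
EBIT = $1,498,235.20 − $878,400 = $619,835.20.
Interest = $152,502.00, so EBIT − I = $467,333.20.
DCL = total CM / (EBIT − I) = $1,498,235.20 / $467,333.20 = 3.2059.
%ΔEPS = DCL × %ΔSales = 3.2059 × -15.7% = -50.3%.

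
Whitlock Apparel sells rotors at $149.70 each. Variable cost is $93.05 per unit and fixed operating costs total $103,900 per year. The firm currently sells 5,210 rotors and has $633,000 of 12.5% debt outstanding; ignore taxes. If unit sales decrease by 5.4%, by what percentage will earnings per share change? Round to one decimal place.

-14.2%

At 5,210 units, contribution = 5,210 × $56.65 = $295,146.50.
Subtracting fixed costs: EBIT = $295,146.50 − $103,900 = $191,246.50.
Interest = $79,125.00, so EBIT − I = $112,121.50.
Degree of combined leverage = contribution ÷ (EBIT − I) = $295,146.50 ÷ $112,121.50 = 2.6324.
EPS therefore changes by 2.6324 × (-5.4%) = -14.2%.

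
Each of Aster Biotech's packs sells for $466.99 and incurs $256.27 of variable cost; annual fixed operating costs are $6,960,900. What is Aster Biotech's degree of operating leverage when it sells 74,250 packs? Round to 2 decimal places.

Contribution at this volume is 74,250 × $210.72 = $15,645,960.00.
Subtracting fixed costs: EBIT = $15,645,960.00 − $6,960,900 = $8,685,060.00.
Degree of operating leverage = $15,645,960.00 / $8,685,060.00 = 1.8015.

1.80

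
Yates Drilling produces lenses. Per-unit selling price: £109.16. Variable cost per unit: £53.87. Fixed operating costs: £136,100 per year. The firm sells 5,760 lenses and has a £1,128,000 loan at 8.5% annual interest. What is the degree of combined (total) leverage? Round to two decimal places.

Total contribution margin = 5,760 × £55.29 = £318,470.40.
Operating income = contribution − fixed costs = £318,470.40 − £136,100 = £182,370.40. Interest = £95,880.00, so EBIT − I = £86,490.40.
DCL = contribution ÷ (EBIT − I) = £318,470.40 ÷ £86,490.40 = 3.6821.

3.68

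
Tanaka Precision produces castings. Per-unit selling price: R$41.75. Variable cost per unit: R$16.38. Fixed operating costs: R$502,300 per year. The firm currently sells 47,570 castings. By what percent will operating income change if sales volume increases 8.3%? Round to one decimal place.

At 47,570 units, contribution = 47,570 × R$25.37 = R$1,206,850.90.
EBIT = R$1,206,850.90 − R$502,300 = R$704,550.90.
Degree of operating leverage = R$1,206,850.90 / R$704,550.90 = 1.7129.
So EBIT moves 1.7129 × (+8.3%) = +14.2%.

+14.2%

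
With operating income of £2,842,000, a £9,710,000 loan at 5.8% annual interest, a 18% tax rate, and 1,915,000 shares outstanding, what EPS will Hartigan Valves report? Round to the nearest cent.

Pre-tax income = £2,842,000 − £563,180.00 = £2,278,820.00.
After tax at 18%: net income = £2,278,820.00 × 0.82 = £1,868,632.40.
Per share: £1,868,632.40 / 1,915,000 shares = £0.98.

£0.98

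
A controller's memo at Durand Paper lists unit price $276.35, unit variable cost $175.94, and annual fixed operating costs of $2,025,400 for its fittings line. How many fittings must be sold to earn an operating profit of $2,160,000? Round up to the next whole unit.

Contribution margin per unit = $276.35 − $175.94 = $100.41.
Need Q such that Q × $100.41 − $2,025,400 = $2,160,000, i.e. Q = $4,185,400 / $100.41 = 41,683.10 → 41,684.

41,684 fittings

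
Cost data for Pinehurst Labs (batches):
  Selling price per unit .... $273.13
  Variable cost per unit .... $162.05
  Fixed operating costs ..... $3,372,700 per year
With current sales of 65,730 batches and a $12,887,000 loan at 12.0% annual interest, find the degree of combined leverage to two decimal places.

At 65,730 units, contribution = 65,730 × $111.08 = $7,301,288.40.
Operating income = contribution − fixed costs = $7,301,288.40 − $3,372,700 = $3,928,588.40. Interest = $1,546,440.00, so EBIT − I = $2,382,148.40.
Degree of total leverage = total CM / (EBIT − interest) = $7,301,288.40 / $2,382,148.40 = 3.0650.

3.07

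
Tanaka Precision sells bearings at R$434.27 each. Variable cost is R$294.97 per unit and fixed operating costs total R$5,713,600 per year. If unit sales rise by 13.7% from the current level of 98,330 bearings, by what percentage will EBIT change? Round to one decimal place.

+23.5%

At 98,330 units, contribution = 98,330 × R$139.30 = R$13,697,369.00.
Subtracting fixed costs: EBIT = R$13,697,369.00 − R$5,713,600 = R$7,983,769.00.
So DOL = total CM / EBIT = R$13,697,369.00 / R$7,983,769.00 = 1.7157.
So EBIT moves 1.7157 × (+13.7%) = +23.5%.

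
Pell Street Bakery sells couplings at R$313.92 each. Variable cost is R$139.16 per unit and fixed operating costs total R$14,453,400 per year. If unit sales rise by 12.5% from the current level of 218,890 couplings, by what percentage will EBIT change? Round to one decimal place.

Contribution at this volume is 218,890 × R$174.76 = R$38,253,216.40.
EBIT = R$38,253,216.40 − R$14,453,400 = R$23,799,816.40.
So DOL = total CM / EBIT = R$38,253,216.40 / R$23,799,816.40 = 1.6073.
Operating income changes by 1.6073 × +12.5% = +20.1%.

+20.1%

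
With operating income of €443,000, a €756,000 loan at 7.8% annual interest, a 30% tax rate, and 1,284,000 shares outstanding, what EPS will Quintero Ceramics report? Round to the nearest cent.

€0.21

Pre-tax income = €443,000 − €58,968.00 = €384,032.00.
After tax at 30%: net income = €384,032.00 × 0.70 = €268,822.40.
Per share: €268,822.40 / 1,284,000 shares = €0.21.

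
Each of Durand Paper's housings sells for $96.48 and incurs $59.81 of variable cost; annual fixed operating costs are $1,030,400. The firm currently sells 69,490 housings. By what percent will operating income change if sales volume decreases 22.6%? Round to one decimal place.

-37.9%

Total contribution margin = 69,490 × $36.67 = $2,548,198.30.
Operating income = contribution − fixed costs = $2,548,198.30 − $1,030,400 = $1,517,798.30.
Degree of operating leverage = $2,548,198.30 / $1,517,798.30 = 1.6789.
Operating income changes by 1.6789 × -22.6% = -37.9%.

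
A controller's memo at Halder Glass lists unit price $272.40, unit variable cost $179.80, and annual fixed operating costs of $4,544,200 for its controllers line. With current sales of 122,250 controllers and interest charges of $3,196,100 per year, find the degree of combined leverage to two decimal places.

3.16

Contribution at this volume is 122,250 × $92.60 = $11,320,350.00.
Operating income = contribution − fixed costs = $11,320,350.00 − $4,544,200 = $6,776,150.00. Interest = $3,196,100.00, so EBIT − I = $3,580,050.00.
DCL = contribution ÷ (EBIT − I) = $11,320,350.00 ÷ $3,580,050.00 = 3.1621.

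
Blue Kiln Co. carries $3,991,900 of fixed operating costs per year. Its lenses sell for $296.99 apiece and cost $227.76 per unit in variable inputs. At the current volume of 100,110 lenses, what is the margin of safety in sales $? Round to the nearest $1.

$12,606,804

Unit CM = price − variable cost = $296.99 − $227.76 = $69.23. Break-even units = $3,991,900 ÷ $69.23 = 57,661.42; break-even revenue = 57,661.42 × $296.99 = $17,124,864.67.
Current sales = 100,110 × $296.99 = $29,731,668.90.
Margin of safety = $29,731,668.90 − $17,124,864.67 = $12,606,804.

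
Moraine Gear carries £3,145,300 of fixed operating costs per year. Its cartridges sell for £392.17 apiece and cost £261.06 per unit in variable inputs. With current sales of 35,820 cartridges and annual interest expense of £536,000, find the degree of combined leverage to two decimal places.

At 35,820 units, contribution = 35,820 × £131.11 = £4,696,360.20.
Subtracting fixed costs: EBIT = £4,696,360.20 − £3,145,300 = £1,551,060.20. Interest = £536,000.00, so EBIT − I = £1,015,060.20.
DCL = contribution ÷ (EBIT − I) = £4,696,360.20 ÷ £1,015,060.20 = 4.6267.

4.63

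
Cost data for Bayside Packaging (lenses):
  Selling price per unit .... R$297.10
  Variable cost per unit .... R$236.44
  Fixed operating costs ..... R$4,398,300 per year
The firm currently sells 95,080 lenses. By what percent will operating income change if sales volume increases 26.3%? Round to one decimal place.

Contribution at this volume is 95,080 × R$60.66 = R$5,767,552.80.
EBIT = R$5,767,552.80 − R$4,398,300 = R$1,369,252.80.
Degree of operating leverage = R$5,767,552.80 / R$1,369,252.80 = 4.2122.
Operating income changes by 4.2122 × +26.3% = +110.8%.

+110.8%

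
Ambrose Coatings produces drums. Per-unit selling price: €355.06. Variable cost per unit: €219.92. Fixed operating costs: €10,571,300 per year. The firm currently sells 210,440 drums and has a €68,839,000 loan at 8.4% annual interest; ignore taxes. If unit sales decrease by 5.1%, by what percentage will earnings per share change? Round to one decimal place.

-12.0%

At 210,440 units, contribution = 210,440 × €135.14 = €28,438,861.60.
EBIT = €28,438,861.60 − €10,571,300 = €17,867,561.60.
After interest of €5,782,476.00, pre-tax earnings = €12,085,085.60.
DCL = total CM / (EBIT − I) = €28,438,861.60 / €12,085,085.60 = 2.3532.
%ΔEPS = DCL × %ΔSales = 2.3532 × -5.1% = -12.0%.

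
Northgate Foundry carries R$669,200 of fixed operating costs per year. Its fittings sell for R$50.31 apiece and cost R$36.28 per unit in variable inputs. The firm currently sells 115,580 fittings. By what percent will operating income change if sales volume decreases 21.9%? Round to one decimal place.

-37.3%

Total contribution margin = 115,580 × R$14.03 = R$1,621,587.40.
Subtracting fixed costs: EBIT = R$1,621,587.40 − R$669,200 = R$952,387.40.
DOL = contribution ÷ EBIT = R$1,621,587.40 ÷ R$952,387.40 = 1.7027.
So EBIT moves 1.7027 × (-21.9%) = -37.3%.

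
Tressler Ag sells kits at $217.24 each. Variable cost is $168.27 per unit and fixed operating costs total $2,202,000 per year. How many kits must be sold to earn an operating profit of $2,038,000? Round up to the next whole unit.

Contribution margin per unit = $217.24 − $168.27 = $48.97.
Required volume = (fixed costs + target profit) ÷ CM = ($2,202,000 + $2,038,000) ÷ $48.97 = 86,583.62, so 86,584 kits.

86,584 kits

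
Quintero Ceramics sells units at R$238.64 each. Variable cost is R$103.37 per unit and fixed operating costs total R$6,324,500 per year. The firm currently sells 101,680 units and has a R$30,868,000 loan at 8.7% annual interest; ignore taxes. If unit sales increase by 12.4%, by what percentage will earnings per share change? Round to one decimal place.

+35.9%

At 101,680 units, contribution = 101,680 × R$135.27 = R$13,754,253.60.
Operating income = contribution − fixed costs = R$13,754,253.60 − R$6,324,500 = R$7,429,753.60.
After interest of R$2,685,516.00, pre-tax earnings = R$4,744,237.60.
DCL = total CM / (EBIT − I) = R$13,754,253.60 / R$4,744,237.60 = 2.8991.
EPS therefore changes by 2.8991 × (+12.4%) = +35.9%.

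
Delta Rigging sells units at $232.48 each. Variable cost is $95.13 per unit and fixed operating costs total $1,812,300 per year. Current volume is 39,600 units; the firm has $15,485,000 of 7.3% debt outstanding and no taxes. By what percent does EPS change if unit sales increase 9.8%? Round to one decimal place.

Contribution at this volume is 39,600 × $137.35 = $5,439,060.00.
Subtracting fixed costs: EBIT = $5,439,060.00 − $1,812,300 = $3,626,760.00.
Interest = $1,130,405.00, so EBIT − I = $2,496,355.00.
Degree of combined leverage = contribution ÷ (EBIT − I) = $5,439,060.00 ÷ $2,496,355.00 = 2.1788.
EPS therefore changes by 2.1788 × (+9.8%) = +21.4%.

+21.4%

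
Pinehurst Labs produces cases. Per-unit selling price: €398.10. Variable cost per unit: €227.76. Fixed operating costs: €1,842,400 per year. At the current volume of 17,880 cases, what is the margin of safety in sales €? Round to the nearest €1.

€2,812,172

Contribution margin per unit = €398.10 − €227.76 = €170.34. Break-even units = €1,842,400 ÷ €170.34 = 10,816.02; break-even revenue = 10,816.02 × €398.10 = €4,305,855.58.
Current sales = 17,880 × €398.10 = €7,118,028.00.
Margin of safety = €7,118,028.00 − €4,305,855.58 = €2,812,172.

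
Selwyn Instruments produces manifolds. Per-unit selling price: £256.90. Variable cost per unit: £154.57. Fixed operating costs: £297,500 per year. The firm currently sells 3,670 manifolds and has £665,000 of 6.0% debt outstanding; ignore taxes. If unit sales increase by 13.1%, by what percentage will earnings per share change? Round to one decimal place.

At 3,670 units, contribution = 3,670 × £102.33 = £375,551.10.
EBIT = £375,551.10 − £297,500 = £78,051.10.
After interest of £39,900.00, pre-tax earnings = £38,151.10.
DCL = total CM / (EBIT − I) = £375,551.10 / £38,151.10 = 9.8438.
EPS therefore changes by 9.8438 × (+13.1%) = +129.0%.

+129.0%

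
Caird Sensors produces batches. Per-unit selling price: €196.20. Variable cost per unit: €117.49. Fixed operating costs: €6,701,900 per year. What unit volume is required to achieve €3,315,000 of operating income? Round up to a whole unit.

Unit CM = price − variable cost = €196.20 − €117.49 = €78.71.
Units = (FC + target) / CM = (€6,701,900 + €3,315,000) / €78.71 = 127,263.37, so 127,264 batches.

127,264 batches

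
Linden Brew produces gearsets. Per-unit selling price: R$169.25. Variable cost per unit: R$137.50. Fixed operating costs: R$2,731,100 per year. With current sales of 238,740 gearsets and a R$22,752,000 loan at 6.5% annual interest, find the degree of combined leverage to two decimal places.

2.25

Total contribution margin = 238,740 × R$31.75 = R$7,579,995.00.
Subtracting fixed costs: EBIT = R$7,579,995.00 − R$2,731,100 = R$4,848,895.00. Interest = R$1,478,880.00, so EBIT − I = R$3,370,015.00.
Degree of total leverage = total CM / (EBIT − interest) = R$7,579,995.00 / R$3,370,015.00 = 2.2492.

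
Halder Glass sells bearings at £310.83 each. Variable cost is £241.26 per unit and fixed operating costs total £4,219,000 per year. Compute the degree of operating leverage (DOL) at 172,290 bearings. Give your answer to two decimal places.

1.54

Total contribution margin = 172,290 × £69.57 = £11,986,215.30.
EBIT = £11,986,215.30 − £4,219,000 = £7,767,215.30.
Degree of operating leverage = £11,986,215.30 / £7,767,215.30 = 1.5432.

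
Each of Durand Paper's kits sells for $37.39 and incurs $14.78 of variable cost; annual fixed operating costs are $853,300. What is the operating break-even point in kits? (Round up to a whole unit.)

37,740 kits

Contribution margin per unit = $37.39 − $14.78 = $22.61.
Break-even volume = fixed costs ÷ CM per unit = $853,300 ÷ $22.61 = 37,739.94, so 37,740 kits.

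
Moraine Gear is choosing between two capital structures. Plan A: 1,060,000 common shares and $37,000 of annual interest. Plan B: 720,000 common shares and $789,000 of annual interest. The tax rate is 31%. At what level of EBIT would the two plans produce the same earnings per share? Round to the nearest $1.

Set EPS_A = EPS_B: (EBIT − $37,000)(1 − 0.31) ÷ 1,060,000 = (EBIT − $789,000)(1 − 0.31) ÷ 720,000.
The (1 − t) factor cancels: (EBIT − 37,000) × 720,000 = (EBIT − 789,000) × 1,060,000.
EBIT × (1,060,000 − 720,000) = 789,000 × 1,060,000 − 37,000 × 720,000 = 809,700,000,000, so EBIT = 809,700,000,000 ÷ 340,000 = 2,381,470.59.

$2,381,471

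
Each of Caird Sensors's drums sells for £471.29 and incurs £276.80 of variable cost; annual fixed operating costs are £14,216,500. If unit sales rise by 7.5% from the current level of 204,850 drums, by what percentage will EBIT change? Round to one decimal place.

Contribution at this volume is 204,850 × £194.49 = £39,841,276.50.
EBIT = £39,841,276.50 − £14,216,500 = £25,624,776.50.
Degree of operating leverage = £39,841,276.50 / £25,624,776.50 = 1.5548.
%ΔEBIT = DOL × %ΔSales = 1.5548 × +7.5% = +11.7%.

+11.7%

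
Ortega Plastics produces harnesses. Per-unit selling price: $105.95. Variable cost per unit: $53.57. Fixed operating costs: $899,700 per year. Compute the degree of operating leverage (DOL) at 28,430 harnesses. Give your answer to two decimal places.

2.53

Total contribution margin = 28,430 × $52.38 = $1,489,163.40.
Operating income = contribution − fixed costs = $1,489,163.40 − $899,700 = $589,463.40.
DOL = contribution ÷ EBIT = $1,489,163.40 ÷ $589,463.40 = 2.5263.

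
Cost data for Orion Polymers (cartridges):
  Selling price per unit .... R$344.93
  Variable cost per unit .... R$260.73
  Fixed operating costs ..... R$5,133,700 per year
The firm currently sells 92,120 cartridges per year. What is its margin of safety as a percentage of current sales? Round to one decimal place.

Each unit contributes R$344.93 − R$260.73 = R$84.20. Break-even units = R$5,133,700 ÷ R$84.20 = 60,970.31; break-even revenue = 60,970.31 × R$344.93 = R$21,030,488.61.
Current sales = 92,120 × R$344.93 = R$31,774,951.60.
Margin of safety = (R$31,774,951.60 − R$21,030,488.61) ÷ R$31,774,951.60 = 33.8%.

33.8%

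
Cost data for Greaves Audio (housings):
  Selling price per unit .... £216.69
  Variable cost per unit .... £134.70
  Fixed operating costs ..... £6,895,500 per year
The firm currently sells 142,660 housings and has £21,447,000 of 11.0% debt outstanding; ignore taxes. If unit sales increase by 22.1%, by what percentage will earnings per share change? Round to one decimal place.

At 142,660 units, contribution = 142,660 × £81.99 = £11,696,693.40.
Subtracting fixed costs: EBIT = £11,696,693.40 − £6,895,500 = £4,801,193.40.
Interest = £2,359,170.00, so EBIT − I = £2,442,023.40.
DCL = total CM / (EBIT − I) = £11,696,693.40 / £2,442,023.40 = 4.7898.
%ΔEPS = DCL × %ΔSales = 4.7898 × +22.1% = +105.9%.

+105.9%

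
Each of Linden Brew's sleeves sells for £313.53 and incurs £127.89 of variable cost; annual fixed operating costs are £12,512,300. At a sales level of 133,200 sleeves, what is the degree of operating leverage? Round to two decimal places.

2.02

Total contribution margin = 133,200 × £185.64 = £24,727,248.00.
EBIT = £24,727,248.00 − £12,512,300 = £12,214,948.00.
DOL = contribution ÷ EBIT = £24,727,248.00 ÷ £12,214,948.00 = 2.0243.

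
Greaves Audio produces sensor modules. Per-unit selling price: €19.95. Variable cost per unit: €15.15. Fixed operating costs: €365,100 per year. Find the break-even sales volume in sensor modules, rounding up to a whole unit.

76,063 sensor modules

Each unit contributes €19.95 − €15.15 = €4.80.
Units to break even: €365,100 ÷ €4.80 = 76,062.50, rounded up to 76,063.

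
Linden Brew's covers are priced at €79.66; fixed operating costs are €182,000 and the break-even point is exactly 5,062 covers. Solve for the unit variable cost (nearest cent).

At break-even, FC = Q × (P − VC), so P − VC = €182,000 ÷ 5,062 = €35.9542.
Hence VC = price − CM = €79.66 − €35.9542 = €43.71.

€43.71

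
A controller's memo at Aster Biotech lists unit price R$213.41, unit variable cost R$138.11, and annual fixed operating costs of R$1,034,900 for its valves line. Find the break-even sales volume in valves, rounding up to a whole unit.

13,744 valves

Contribution margin per unit = R$213.41 − R$138.11 = R$75.30.
Break-even volume = fixed costs ÷ CM per unit = R$1,034,900 ÷ R$75.30 = 13,743.69, so 13,744 valves.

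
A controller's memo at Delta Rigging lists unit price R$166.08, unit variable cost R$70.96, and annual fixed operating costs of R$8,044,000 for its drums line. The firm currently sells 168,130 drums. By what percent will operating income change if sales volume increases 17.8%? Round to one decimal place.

+35.8%

At 168,130 units, contribution = 168,130 × R$95.12 = R$15,992,525.60.
Subtracting fixed costs: EBIT = R$15,992,525.60 − R$8,044,000 = R$7,948,525.60.
Degree of operating leverage = R$15,992,525.60 / R$7,948,525.60 = 2.0120.
%ΔEBIT = DOL × %ΔSales = 2.0120 × +17.8% = +35.8%.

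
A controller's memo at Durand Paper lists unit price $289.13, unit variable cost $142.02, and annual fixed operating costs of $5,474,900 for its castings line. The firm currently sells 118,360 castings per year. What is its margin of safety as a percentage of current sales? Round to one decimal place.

68.6%

Unit CM = price − variable cost = $289.13 − $142.02 = $147.11. Break-even units = $5,474,900 ÷ $147.11 = 37,216.37; break-even revenue = 37,216.37 × $289.13 = $10,760,368.68.
Actual sales revenue = 118,360 × $289.13 = $34,221,426.80.
Margin of safety = ($34,221,426.80 − $10,760,368.68) ÷ $34,221,426.80 = 68.6%.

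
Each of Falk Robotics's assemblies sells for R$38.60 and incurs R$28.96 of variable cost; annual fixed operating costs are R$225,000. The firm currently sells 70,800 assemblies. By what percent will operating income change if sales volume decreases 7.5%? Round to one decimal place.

-11.2%

Total contribution margin = 70,800 × R$9.64 = R$682,512.00.
EBIT = R$682,512.00 − R$225,000 = R$457,512.00.
DOL = contribution ÷ EBIT = R$682,512.00 ÷ R$457,512.00 = 1.4918.
%ΔEBIT = DOL × %ΔSales = 1.4918 × -7.5% = -11.2%.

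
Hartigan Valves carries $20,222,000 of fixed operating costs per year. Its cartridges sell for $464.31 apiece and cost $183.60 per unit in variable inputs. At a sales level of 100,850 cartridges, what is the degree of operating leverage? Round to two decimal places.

Total contribution margin = 100,850 × $280.71 = $28,309,603.50.
Subtracting fixed costs: EBIT = $28,309,603.50 − $20,222,000 = $8,087,603.50.
DOL = contribution ÷ EBIT = $28,309,603.50 ÷ $8,087,603.50 = 3.5004.

3.50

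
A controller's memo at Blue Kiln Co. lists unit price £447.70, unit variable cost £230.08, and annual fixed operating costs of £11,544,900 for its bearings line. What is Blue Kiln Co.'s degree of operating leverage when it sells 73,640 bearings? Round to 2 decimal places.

Total contribution margin = 73,640 × £217.62 = £16,025,536.80.
EBIT = £16,025,536.80 − £11,544,900 = £4,480,636.80.
Degree of operating leverage = £16,025,536.80 / £4,480,636.80 = 3.5766.

3.58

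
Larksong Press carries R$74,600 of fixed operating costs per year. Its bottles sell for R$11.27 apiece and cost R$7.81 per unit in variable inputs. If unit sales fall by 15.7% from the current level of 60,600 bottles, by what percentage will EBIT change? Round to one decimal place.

-24.4%

Total contribution margin = 60,600 × R$3.46 = R$209,676.00.
Operating income = contribution − fixed costs = R$209,676.00 − R$74,600 = R$135,076.00.
Degree of operating leverage = R$209,676.00 / R$135,076.00 = 1.5523.
So EBIT moves 1.5523 × (-15.7%) = -24.4%.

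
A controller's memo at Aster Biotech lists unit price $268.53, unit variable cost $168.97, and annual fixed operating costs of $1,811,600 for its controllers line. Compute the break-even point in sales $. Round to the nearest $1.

$4,886,189

Contribution margin per unit = $268.53 − $168.97 = $99.56, a CM ratio of $99.56 ÷ $268.53 = 0.3708.
Break-even revenue = fixed costs × price ÷ CM = $1,811,600 × $268.53 ÷ $99.56 = $4,886,189.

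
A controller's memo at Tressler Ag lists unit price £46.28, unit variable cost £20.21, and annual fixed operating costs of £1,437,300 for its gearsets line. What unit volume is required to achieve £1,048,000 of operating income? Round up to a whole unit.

95,332 gearsets

Each unit contributes £46.28 − £20.21 = £26.07.
Units = (FC + target) / CM = (£1,437,300 + £1,048,000) / £26.07 = 95,331.80, so 95,332 gearsets.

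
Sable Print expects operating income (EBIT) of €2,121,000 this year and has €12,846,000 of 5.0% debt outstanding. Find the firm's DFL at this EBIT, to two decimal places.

1.43

Annual interest charges come to €642,300.00.
DFL = EBIT ÷ (EBIT − I) = €2,121,000 ÷ (€2,121,000 − €642,300.00) = €2,121,000 ÷ €1,478,700.00 = 1.4344.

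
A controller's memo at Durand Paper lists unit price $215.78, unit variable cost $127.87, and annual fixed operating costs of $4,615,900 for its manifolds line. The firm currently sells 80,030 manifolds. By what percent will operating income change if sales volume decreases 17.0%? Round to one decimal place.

-49.4%

Contribution at this volume is 80,030 × $87.91 = $7,035,437.30.
Subtracting fixed costs: EBIT = $7,035,437.30 − $4,615,900 = $2,419,537.30.
Degree of operating leverage = $7,035,437.30 / $2,419,537.30 = 2.9078.
So EBIT moves 2.9078 × (-17.0%) = -49.4%.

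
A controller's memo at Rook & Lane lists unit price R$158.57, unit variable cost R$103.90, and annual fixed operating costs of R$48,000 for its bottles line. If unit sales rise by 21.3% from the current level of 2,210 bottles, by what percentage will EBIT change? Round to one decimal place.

+35.3%

Total contribution margin = 2,210 × R$54.67 = R$120,820.70.
Operating income = contribution − fixed costs = R$120,820.70 − R$48,000 = R$72,820.70.
Degree of operating leverage = R$120,820.70 / R$72,820.70 = 1.6592.
Operating income changes by 1.6592 × +21.3% = +35.3%.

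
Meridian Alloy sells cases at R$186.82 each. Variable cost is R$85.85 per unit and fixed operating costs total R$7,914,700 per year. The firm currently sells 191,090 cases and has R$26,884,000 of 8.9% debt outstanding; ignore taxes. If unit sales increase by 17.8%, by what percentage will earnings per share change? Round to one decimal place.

Contribution at this volume is 191,090 × R$100.97 = R$19,294,357.30.
EBIT = R$19,294,357.30 − R$7,914,700 = R$11,379,657.30.
After interest of R$2,392,676.00, pre-tax earnings = R$8,986,981.30.
DCL = total CM / (EBIT − I) = R$19,294,357.30 / R$8,986,981.30 = 2.1469.
%ΔEPS = DCL × %ΔSales = 2.1469 × +17.8% = +38.2%.

+38.2%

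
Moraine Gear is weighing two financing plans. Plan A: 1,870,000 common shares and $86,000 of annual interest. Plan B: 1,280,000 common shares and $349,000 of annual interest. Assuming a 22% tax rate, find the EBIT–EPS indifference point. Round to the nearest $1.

At indifference, (EBIT − 86,000)(1 − t)/1,870,000 = (EBIT − 349,000)(1 − t)/1,280,000.
Cancelling (1 − t) and cross-multiplying: 1,280,000·(EBIT − 86,000) = 1,870,000·(EBIT − 349,000).
EBIT × (1,870,000 − 1,280,000) = 349,000 × 1,870,000 − 86,000 × 1,280,000 = 542,550,000,000, so EBIT = 542,550,000,000 ÷ 590,000 = 919,576.27.

$919,576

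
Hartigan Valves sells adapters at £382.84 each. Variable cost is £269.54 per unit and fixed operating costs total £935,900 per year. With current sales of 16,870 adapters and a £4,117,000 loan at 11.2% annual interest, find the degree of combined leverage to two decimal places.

3.72

Contribution at this volume is 16,870 × £113.30 = £1,911,371.00.
Operating income = contribution − fixed costs = £1,911,371.00 − £935,900 = £975,471.00. Interest = £461,104.00, so EBIT − I = £514,367.00.
Degree of total leverage = total CM / (EBIT − interest) = £1,911,371.00 / £514,367.00 = 3.7160.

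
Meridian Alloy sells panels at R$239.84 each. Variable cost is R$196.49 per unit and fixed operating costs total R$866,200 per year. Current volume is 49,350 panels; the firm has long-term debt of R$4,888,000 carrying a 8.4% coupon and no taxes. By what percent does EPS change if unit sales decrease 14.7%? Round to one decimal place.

Total contribution margin = 49,350 × R$43.35 = R$2,139,322.50.
EBIT = R$2,139,322.50 − R$866,200 = R$1,273,122.50.
Interest = R$410,592.00, so EBIT − I = R$862,530.50.
DCL = total CM / (EBIT − I) = R$2,139,322.50 / R$862,530.50 = 2.4803.
EPS therefore changes by 2.4803 × (-14.7%) = -36.5%.

-36.5%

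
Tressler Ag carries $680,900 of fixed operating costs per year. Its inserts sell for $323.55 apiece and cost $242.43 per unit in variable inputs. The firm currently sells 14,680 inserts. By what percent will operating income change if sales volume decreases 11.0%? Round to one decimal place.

Contribution at this volume is 14,680 × $81.12 = $1,190,841.60.
Subtracting fixed costs: EBIT = $1,190,841.60 − $680,900 = $509,941.60.
Degree of operating leverage = $1,190,841.60 / $509,941.60 = 2.3353.
So EBIT moves 2.3353 × (-11.0%) = -25.7%.

-25.7%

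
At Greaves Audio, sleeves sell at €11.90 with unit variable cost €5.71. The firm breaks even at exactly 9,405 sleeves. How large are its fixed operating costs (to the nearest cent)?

Each unit contributes €11.90 − €5.71 = €6.19.
Fixed costs = break-even units × CM = 9,405 × €6.19 = €58,216.95.

€58,216.95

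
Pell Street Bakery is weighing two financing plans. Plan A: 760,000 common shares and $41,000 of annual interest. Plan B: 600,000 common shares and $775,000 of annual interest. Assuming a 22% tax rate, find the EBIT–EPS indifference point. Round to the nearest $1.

Set EPS_A = EPS_B: (EBIT − $41,000)(1 − 0.22) ÷ 760,000 = (EBIT − $775,000)(1 − 0.22) ÷ 600,000.
Cancelling (1 − t) and cross-multiplying: 600,000·(EBIT − 41,000) = 760,000·(EBIT − 775,000).
EBIT × (760,000 − 600,000) = 775,000 × 760,000 − 41,000 × 600,000 = 564,400,000,000, so EBIT = 564,400,000,000 ÷ 160,000 = 3,527,500.00.

$3,527,500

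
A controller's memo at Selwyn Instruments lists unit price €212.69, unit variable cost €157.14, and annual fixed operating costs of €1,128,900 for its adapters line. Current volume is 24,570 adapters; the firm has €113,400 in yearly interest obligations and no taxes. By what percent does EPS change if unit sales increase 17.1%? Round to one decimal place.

At 24,570 units, contribution = 24,570 × €55.55 = €1,364,863.50.
EBIT = €1,364,863.50 − €1,128,900 = €235,963.50.
After interest of €113,400.00, pre-tax earnings = €122,563.50.
DCL = total CM / (EBIT − I) = €1,364,863.50 / €122,563.50 = 11.1360.
EPS therefore changes by 11.1360 × (+17.1%) = +190.4%.

+190.4%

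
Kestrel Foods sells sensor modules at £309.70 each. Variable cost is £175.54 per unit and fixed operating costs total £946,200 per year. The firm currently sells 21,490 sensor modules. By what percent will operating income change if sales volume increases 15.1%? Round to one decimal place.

+22.5%

Contribution at this volume is 21,490 × £134.16 = £2,883,098.40.
Subtracting fixed costs: EBIT = £2,883,098.40 − £946,200 = £1,936,898.40.
So DOL = total CM / EBIT = £2,883,098.40 / £1,936,898.40 = 1.4885.
%ΔEBIT = DOL × %ΔSales = 1.4885 × +15.1% = +22.5%.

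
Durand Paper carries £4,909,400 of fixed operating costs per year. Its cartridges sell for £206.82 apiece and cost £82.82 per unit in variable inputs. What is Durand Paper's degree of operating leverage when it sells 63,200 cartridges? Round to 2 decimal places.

2.68

At 63,200 units, contribution = 63,200 × £124.00 = £7,836,800.00.
Subtracting fixed costs: EBIT = £7,836,800.00 − £4,909,400 = £2,927,400.00.
Degree of operating leverage = £7,836,800.00 / £2,927,400.00 = 2.6771.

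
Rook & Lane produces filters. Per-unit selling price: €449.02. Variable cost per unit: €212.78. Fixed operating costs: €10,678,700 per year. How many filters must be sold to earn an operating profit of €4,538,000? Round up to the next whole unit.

64,413 filters

Unit CM = price − variable cost = €449.02 − €212.78 = €236.24.
Required volume = (fixed costs + target profit) ÷ CM = (€10,678,700 + €4,538,000) ÷ €236.24 = 64,412.04, so 64,413 filters.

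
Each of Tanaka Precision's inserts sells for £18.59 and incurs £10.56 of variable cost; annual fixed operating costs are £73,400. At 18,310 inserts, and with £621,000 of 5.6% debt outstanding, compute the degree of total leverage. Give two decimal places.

3.78

At 18,310 units, contribution = 18,310 × £8.03 = £147,029.30.
EBIT = £147,029.30 − £73,400 = £73,629.30. Interest = £34,776.00.
DOL = £147,029.30 ÷ £73,629.30 = 1.9969; DFL = £73,629.30 ÷ £38,853.30 = 1.8951.
DCL = DOL × DFL = 1.9969 × 1.8951 = 3.7843.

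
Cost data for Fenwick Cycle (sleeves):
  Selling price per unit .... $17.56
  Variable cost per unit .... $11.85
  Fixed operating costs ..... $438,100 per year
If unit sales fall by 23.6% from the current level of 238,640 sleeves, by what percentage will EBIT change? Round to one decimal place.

-34.8%

Contribution at this volume is 238,640 × $5.71 = $1,362,634.40.
EBIT = $1,362,634.40 − $438,100 = $924,534.40.
Degree of operating leverage = $1,362,634.40 / $924,534.40 = 1.4739.
So EBIT moves 1.4739 × (-23.6%) = -34.8%.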